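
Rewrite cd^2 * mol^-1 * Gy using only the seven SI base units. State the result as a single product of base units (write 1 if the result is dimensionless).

Gy = m²·s⁻².
Combining: cd²·mol⁻¹·Gy = cd² · mol⁻¹ · (m²·s⁻²) = m²·s⁻²·mol⁻¹·cd².

m²·s⁻²·mol⁻¹·cd²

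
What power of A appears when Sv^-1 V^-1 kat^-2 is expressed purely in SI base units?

Sv = J/kg (equivalent dose = energy per mass),
    = m²·s⁻².
So Sv⁻¹ = m⁻²·s².
V = W/A (potential = power per current),
    = kg·m²·s⁻³·A⁻¹.
So V⁻¹ = kg⁻¹·m⁻²·s³·A.
kat = mol/s = s⁻¹·mol (catalytic activity).
So kat⁻² = s²·mol⁻².
Combining: Sv⁻¹·V⁻¹·kat⁻² = (m⁻²·s²) · (kg⁻¹·m⁻²·s³·A) · (s²·mol⁻²) = kg⁻¹·m⁻⁴·s⁷·A·mol⁻².
The exponent of A is 1.

1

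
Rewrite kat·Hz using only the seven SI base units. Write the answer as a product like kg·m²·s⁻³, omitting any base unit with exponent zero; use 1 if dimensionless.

kat = mol/s = s⁻¹·mol (catalytic activity).
Hz = 1/s = s⁻¹ (frequency is cycles per second).
Combining: kat·Hz = (s⁻¹·mol) · s⁻¹ = s⁻²·mol.

s⁻²·mol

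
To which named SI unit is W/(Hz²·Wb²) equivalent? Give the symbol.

S

Hz = 1/s = s⁻¹ (frequency is cycles per second).
So Hz⁻² = s².
Wb = V·s (flux: a volt is a weber per second),
    = kg·m²·s⁻²·A⁻¹.
So Wb⁻² = kg⁻²·m⁻⁴·s⁴·A².
W = J/s (power = energy per time),
    = kg·m²·s⁻³.
Combining: Hz⁻²·Wb⁻²·W = s² · (kg⁻²·m⁻⁴·s⁴·A²) · (kg·m²·s⁻³) = kg⁻¹·m⁻²·s³·A².
kg⁻¹·m⁻²·s³·A² is the base-SI form of the siemens.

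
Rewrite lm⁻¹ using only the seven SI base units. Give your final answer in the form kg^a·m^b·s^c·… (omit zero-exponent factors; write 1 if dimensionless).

lm = cd·sr = cd (luminous flux; sr is dimensionless).
So lm⁻¹ = cd⁻¹.

cd⁻¹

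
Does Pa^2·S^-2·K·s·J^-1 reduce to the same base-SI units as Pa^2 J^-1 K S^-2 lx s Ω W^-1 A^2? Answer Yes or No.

No

Left side:
  Pa = N/m² (pressure = force per area),
      = kg·m⁻¹·s⁻².
  So Pa² = kg²·m⁻²·s⁻⁴.
  S = 1/Ω (conductance is reciprocal resistance),
      = kg⁻¹·m⁻²·s³·A².
  So S⁻² = kg²·m⁴·s⁻⁶·A⁻⁴.
  J = N·m (work = force × distance),
      = kg·m²·s⁻².
  So J⁻¹ = kg⁻¹·m⁻²·s².
  Combining: Pa²·S⁻²·K·s·J⁻¹ = (kg²·m⁻²·s⁻⁴) · (kg²·m⁴·s⁻⁶·A⁻⁴) · K · s · (kg⁻¹·m⁻²·s²) = kg³·s⁻⁷·A⁻⁴·K.
Right side:
  Pa = N/m² (pressure = force per area),
      = kg·m⁻¹·s⁻².
  So Pa² = kg²·m⁻²·s⁻⁴.
  J = N·m (work = force × distance),
      = kg·m²·s⁻².
  So J⁻¹ = kg⁻¹·m⁻²·s².
  S = 1/Ω (conductance is reciprocal resistance),
      = kg⁻¹·m⁻²·s³·A².
  So S⁻² = kg²·m⁴·s⁻⁶·A⁻⁴.
  lx = lm/m² (illuminance = luminous flux per area),
      = m⁻²·cd.
  Ω = V/A (resistance = voltage per current),
      = kg·m²·s⁻³·A⁻².
  W = J/s (power = energy per time),
      = kg·m²·s⁻³.
  So W⁻¹ = kg⁻¹·m⁻²·s³.
  Combining: Pa²·J⁻¹·K·S⁻²·lx·s·Ω·W⁻¹·A² = (kg²·m⁻²·s⁻⁴) · (kg⁻¹·m⁻²·s²) · K · (kg²·m⁴·s⁻⁶·A⁻⁴) · (m⁻²·cd) · s · (kg·m²·s⁻³·A⁻²) · (kg⁻¹·m⁻²·s³) · A² = kg³·m⁻²·s⁻⁷·A⁻⁴·K·cd.
Left is kg³·s⁻⁷·A⁻⁴·K; right is kg³·m⁻²·s⁻⁷·A⁻⁴·K·cd — different.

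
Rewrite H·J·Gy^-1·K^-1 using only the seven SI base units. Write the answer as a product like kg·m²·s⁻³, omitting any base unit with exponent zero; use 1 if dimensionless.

H = kg·m²·s⁻²·A⁻².
J = kg·m²·s⁻².
Gy = m²·s⁻².
So Gy⁻¹ = m⁻²·s².
Combining: H·J·Gy⁻¹·K⁻¹ = (kg·m²·s⁻²·A⁻²) · (kg·m²·s⁻²) · (m⁻²·s²) · K⁻¹ = kg²·m²·s⁻²·A⁻²·K⁻¹.

kg²·m²·s⁻²·A⁻²·K⁻¹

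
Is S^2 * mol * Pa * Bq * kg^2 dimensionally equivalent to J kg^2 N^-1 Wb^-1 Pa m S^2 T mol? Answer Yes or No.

No

Left side:
  S = kg⁻¹·m⁻²·s³·A².
  So S² = kg⁻²·m⁻⁴·s⁶·A⁴.
  Pa = kg·m⁻¹·s⁻².
  Bq = s⁻¹.
  Combining: S²·mol·Pa·Bq·kg² = (kg⁻²·m⁻⁴·s⁶·A⁴) · mol · (kg·m⁻¹·s⁻²) · s⁻¹ · kg² = kg·m⁻⁵·s³·A⁴·mol.
Right side:
  J = N·m (work = force × distance),
      = kg·m²·s⁻².
  N = kg·m/s² = kg·m·s⁻² (force = mass × acceleration).
  So N⁻¹ = kg⁻¹·m⁻¹·s².
  Wb = V·s (flux: a volt is a weber per second),
      = kg·m²·s⁻²·A⁻¹.
  So Wb⁻¹ = kg⁻¹·m⁻²·s²·A.
  Pa = N/m² (pressure = force per area),
      = kg·m⁻¹·s⁻².
  S = 1/Ω (conductance is reciprocal resistance),
      = kg⁻¹·m⁻²·s³·A².
  So S² = kg⁻²·m⁻⁴·s⁶·A⁴.
  T = Wb/m² (flux density = flux per area),
      = kg·s⁻²·A⁻¹.
  Combining: J·kg²·N⁻¹·Wb⁻¹·Pa·m·S²·T·mol = (kg·m²·s⁻²) · kg² · (kg⁻¹·m⁻¹·s²) · (kg⁻¹·m⁻²·s²·A) · (kg·m⁻¹·s⁻²) · m · (kg⁻²·m⁻⁴·s⁶·A⁴) · (kg·s⁻²·A⁻¹) · mol = kg·m⁻⁵·s⁴·A⁴·mol.
Left is kg·m⁻⁵·s³·A⁴·mol; right is kg·m⁻⁵·s⁴·A⁴·mol — different.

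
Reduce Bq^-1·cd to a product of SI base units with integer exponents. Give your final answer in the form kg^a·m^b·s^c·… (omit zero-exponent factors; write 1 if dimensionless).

Bq = 1/s = s⁻¹ (activity is decays per second).
So Bq⁻¹ = s.
Combining: Bq⁻¹·cd = s · cd = s·cd.

s·cd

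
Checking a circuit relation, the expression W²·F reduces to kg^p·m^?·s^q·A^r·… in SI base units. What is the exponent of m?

2

W = kg·m²·s⁻³.
So W² = kg²·m⁴·s⁻⁶.
F = kg⁻¹·m⁻²·s⁴·A².
Combining: W²·F = (kg²·m⁴·s⁻⁶) · (kg⁻¹·m⁻²·s⁴·A²) = kg·m²·s⁻²·A².
The exponent of m is 2.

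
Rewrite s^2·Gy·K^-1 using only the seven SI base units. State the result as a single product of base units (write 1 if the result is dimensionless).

Gy = m²·s⁻².
Combining: s²·Gy·K⁻¹ = s² · (m²·s⁻²) · K⁻¹ = m²·K⁻¹.

m²·K⁻¹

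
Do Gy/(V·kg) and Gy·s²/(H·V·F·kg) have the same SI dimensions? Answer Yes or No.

Yes

Left side:
  V = kg·m²·s⁻³·A⁻¹.
  So V⁻¹ = kg⁻¹·m⁻²·s³·A.
  Gy = m²·s⁻².
  Combining: V⁻¹·Gy·kg⁻¹ = (kg⁻¹·m⁻²·s³·A) · (m²·s⁻²) · kg⁻¹ = kg⁻²·s·A.
Right side:
  Gy = m²·s⁻².
  H = kg·m²·s⁻²·A⁻².
  So H⁻¹ = kg⁻¹·m⁻²·s²·A².
  V = kg·m²·s⁻³·A⁻¹.
  So V⁻¹ = kg⁻¹·m⁻²·s³·A.
  F = kg⁻¹·m⁻²·s⁴·A².
  So F⁻¹ = kg·m²·s⁻⁴·A⁻².
  Combining: Gy·H⁻¹·V⁻¹·F⁻¹·s²·kg⁻¹ = (m²·s⁻²) · (kg⁻¹·m⁻²·s²·A²) · (kg⁻¹·m⁻²·s³·A) · (kg·m²·s⁻⁴·A⁻²) · s² · kg⁻¹ = kg⁻²·s·A.
Both reduce to kg⁻²·s·A.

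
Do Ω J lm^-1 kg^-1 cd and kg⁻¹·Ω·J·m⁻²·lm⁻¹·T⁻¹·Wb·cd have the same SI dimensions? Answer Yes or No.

Left side:
  Ω = kg·m²·s⁻³·A⁻².
  J = kg·m²·s⁻².
  lm = cd.
  So lm⁻¹ = cd⁻¹.
  Combining: Ω·J·lm⁻¹·kg⁻¹·cd = (kg·m²·s⁻³·A⁻²) · (kg·m²·s⁻²) · cd⁻¹ · kg⁻¹ · cd = kg·m⁴·s⁻⁵·A⁻².
Right side:
  Ω = V/A (resistance = voltage per current),
      = kg·m²·s⁻³·A⁻².
  J = N·m (work = force × distance),
      = kg·m²·s⁻².
  lm = cd·sr = cd (luminous flux; sr is dimensionless).
  So lm⁻¹ = cd⁻¹.
  T = Wb/m² (flux density = flux per area),
      = kg·s⁻²·A⁻¹.
  So T⁻¹ = kg⁻¹·s²·A.
  Wb = V·s (flux: a volt is a weber per second),
      = kg·m²·s⁻²·A⁻¹.
  Combining: kg⁻¹·Ω·J·m⁻²·lm⁻¹·T⁻¹·Wb·cd = kg⁻¹ · (kg·m²·s⁻³·A⁻²) · (kg·m²·s⁻²) · m⁻² · cd⁻¹ · (kg⁻¹·s²·A) · (kg·m²·s⁻²·A⁻¹) · cd = kg·m⁴·s⁻⁵·A⁻².
Both reduce to kg·m⁴·s⁻⁵·A⁻².

Yes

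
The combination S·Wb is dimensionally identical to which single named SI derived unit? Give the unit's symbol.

C

S = kg⁻¹·m⁻²·s³·A².
Wb = kg·m²·s⁻²·A⁻¹.
Combining: S·Wb = (kg⁻¹·m⁻²·s³·A²) · (kg·m²·s⁻²·A⁻¹) = s·A.
s·A is the base-SI form of the coulomb.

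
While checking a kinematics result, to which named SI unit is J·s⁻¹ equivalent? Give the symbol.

J = N·m (work = force × distance),
    = kg·m²·s⁻².
Combining: J·s⁻¹ = (kg·m²·s⁻²) · s⁻¹ = kg·m²·s⁻³.
kg·m²·s⁻³ is the base-SI form of the watt.

W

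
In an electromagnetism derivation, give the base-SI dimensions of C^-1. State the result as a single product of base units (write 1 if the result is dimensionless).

s⁻¹·A⁻¹

C = s·A.
So C⁻¹ = s⁻¹·A⁻¹.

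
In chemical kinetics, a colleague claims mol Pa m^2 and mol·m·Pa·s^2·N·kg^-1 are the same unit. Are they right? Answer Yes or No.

Yes

Left side:
  Pa = kg·m⁻¹·s⁻².
  Combining: mol·Pa·m² = mol · (kg·m⁻¹·s⁻²) · m² = kg·m·s⁻²·mol.
Right side:
  Pa = N/m² (pressure = force per area),
      = kg·m⁻¹·s⁻².
  N = kg·m/s² = kg·m·s⁻² (force = mass × acceleration).
  Combining: mol·m·Pa·s²·N·kg⁻¹ = mol · m · (kg·m⁻¹·s⁻²) · s² · (kg·m·s⁻²) · kg⁻¹ = kg·m·s⁻²·mol.
Both reduce to kg·m·s⁻²·mol.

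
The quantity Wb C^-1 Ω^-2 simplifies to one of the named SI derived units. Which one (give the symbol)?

S

Wb = kg·m²·s⁻²·A⁻¹.
C = s·A.
So C⁻¹ = s⁻¹·A⁻¹.
Ω = kg·m²·s⁻³·A⁻².
So Ω⁻² = kg⁻²·m⁻⁴·s⁶·A⁴.
Combining: Wb·C⁻¹·Ω⁻² = (kg·m²·s⁻²·A⁻¹) · (s⁻¹·A⁻¹) · (kg⁻²·m⁻⁴·s⁶·A⁴) = kg⁻¹·m⁻²·s³·A².
kg⁻¹·m⁻²·s³·A² is the base-SI form of the siemens.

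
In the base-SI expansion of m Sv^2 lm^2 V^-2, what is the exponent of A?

2

Sv = J/kg (equivalent dose = energy per mass),
    = m²·s⁻².
So Sv² = m⁴·s⁻⁴.
lm = cd·sr = cd (luminous flux; sr is dimensionless).
So lm² = cd².
V = W/A (potential = power per current),
    = kg·m²·s⁻³·A⁻¹.
So V⁻² = kg⁻²·m⁻⁴·s⁶·A².
Combining: m·Sv²·lm²·V⁻² = m · (m⁴·s⁻⁴) · cd² · (kg⁻²·m⁻⁴·s⁶·A²) = kg⁻²·m·s²·A²·cd².
The exponent of A is 2.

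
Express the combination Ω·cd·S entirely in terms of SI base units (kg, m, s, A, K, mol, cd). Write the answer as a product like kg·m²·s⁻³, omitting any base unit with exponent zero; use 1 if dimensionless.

Ω = V/A (resistance = voltage per current),
    = kg·m²·s⁻³·A⁻².
S = 1/Ω (conductance is reciprocal resistance),
    = kg⁻¹·m⁻²·s³·A².
Combining: Ω·cd·S = (kg·m²·s⁻³·A⁻²) · cd · (kg⁻¹·m⁻²·s³·A²) = cd.

cd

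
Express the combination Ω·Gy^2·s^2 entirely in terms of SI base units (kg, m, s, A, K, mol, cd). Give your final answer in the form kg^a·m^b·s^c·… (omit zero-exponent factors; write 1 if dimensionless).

kg·m⁶·s⁻⁵·A⁻²

Ω = kg·m²·s⁻³·A⁻².
Gy = m²·s⁻².
So Gy² = m⁴·s⁻⁴.
Combining: Ω·Gy²·s² = (kg·m²·s⁻³·A⁻²) · (m⁴·s⁻⁴) · s² = kg·m⁶·s⁻⁵·A⁻².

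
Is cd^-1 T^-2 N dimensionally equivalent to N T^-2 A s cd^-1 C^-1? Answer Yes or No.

Left side:
  T = Wb/m² (flux density = flux per area),
      = kg·s⁻²·A⁻¹.
  So T⁻² = kg⁻²·s⁴·A².
  N = kg·m/s² = kg·m·s⁻² (force = mass × acceleration).
  Combining: cd⁻¹·T⁻²·N = cd⁻¹ · (kg⁻²·s⁴·A²) · (kg·m·s⁻²) = kg⁻¹·m·s²·A²·cd⁻¹.
Right side:
  N = kg·m/s² = kg·m·s⁻² (force = mass × acceleration).
  T = Wb/m² (flux density = flux per area),
      = kg·s⁻²·A⁻¹.
  So T⁻² = kg⁻²·s⁴·A².
  C = A·s = s·A (charge = current × time).
  So C⁻¹ = s⁻¹·A⁻¹.
  Combining: N·T⁻²·A·s·cd⁻¹·C⁻¹ = (kg·m·s⁻²) · (kg⁻²·s⁴·A²) · A · s · cd⁻¹ · (s⁻¹·A⁻¹) = kg⁻¹·m·s²·A²·cd⁻¹.
Both reduce to kg⁻¹·m·s²·A²·cd⁻¹.

Yes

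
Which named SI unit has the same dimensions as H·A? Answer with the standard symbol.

H = Wb/A (inductance = flux per current),
    = kg·m²·s⁻²·A⁻².
Combining: H·A = (kg·m²·s⁻²·A⁻²) · A = kg·m²·s⁻²·A⁻¹.
kg·m²·s⁻²·A⁻¹ is the base-SI form of the weber.

Wb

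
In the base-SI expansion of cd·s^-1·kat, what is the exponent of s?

-2

kat = s⁻¹·mol.
Combining: cd·s⁻¹·kat = cd · s⁻¹ · (s⁻¹·mol) = s⁻²·mol·cd.
The exponent of s is -2.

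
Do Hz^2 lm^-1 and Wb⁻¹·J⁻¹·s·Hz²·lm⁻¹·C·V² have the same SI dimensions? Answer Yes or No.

Left side:
  Hz = s⁻¹.
  So Hz² = s⁻².
  lm = cd.
  So lm⁻¹ = cd⁻¹.
  Combining: Hz²·lm⁻¹ = s⁻² · cd⁻¹ = s⁻²·cd⁻¹.
Right side:
  Wb = V·s (flux: a volt is a weber per second),
      = kg·m²·s⁻²·A⁻¹.
  So Wb⁻¹ = kg⁻¹·m⁻²·s²·A.
  J = N·m (work = force × distance),
      = kg·m²·s⁻².
  So J⁻¹ = kg⁻¹·m⁻²·s².
  Hz = 1/s = s⁻¹ (frequency is cycles per second).
  So Hz² = s⁻².
  lm = cd·sr = cd (luminous flux; sr is dimensionless).
  So lm⁻¹ = cd⁻¹.
  C = A·s = s·A (charge = current × time).
  V = W/A (potential = power per current),
      = kg·m²·s⁻³·A⁻¹.
  So V² = kg²·m⁴·s⁻⁶·A⁻².
  Combining: Wb⁻¹·J⁻¹·s·Hz²·lm⁻¹·C·V² = (kg⁻¹·m⁻²·s²·A) · (kg⁻¹·m⁻²·s²) · s · s⁻² · cd⁻¹ · (s·A) · (kg²·m⁴·s⁻⁶·A⁻²) = s⁻²·cd⁻¹.
Both reduce to s⁻²·cd⁻¹.

Yes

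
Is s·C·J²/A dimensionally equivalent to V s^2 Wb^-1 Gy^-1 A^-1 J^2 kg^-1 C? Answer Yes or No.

No

Left side:
  C = A·s = s·A (charge = current × time).
  J = N·m (work = force × distance),
      = kg·m²·s⁻².
  So J² = kg²·m⁴·s⁻⁴.
  Combining: s·A⁻¹·C·J² = s · A⁻¹ · (s·A) · (kg²·m⁴·s⁻⁴) = kg²·m⁴·s⁻².
Right side:
  V = kg·m²·s⁻³·A⁻¹.
  Wb = kg·m²·s⁻²·A⁻¹.
  So Wb⁻¹ = kg⁻¹·m⁻²·s²·A.
  Gy = m²·s⁻².
  So Gy⁻¹ = m⁻²·s².
  J = kg·m²·s⁻².
  So J² = kg²·m⁴·s⁻⁴.
  C = s·A.
  Combining: V·s²·Wb⁻¹·Gy⁻¹·A⁻¹·J²·kg⁻¹·C = (kg·m²·s⁻³·A⁻¹) · s² · (kg⁻¹·m⁻²·s²·A) · (m⁻²·s²) · A⁻¹ · (kg²·m⁴·s⁻⁴) · kg⁻¹ · (s·A) = kg·m².
Left is kg²·m⁴·s⁻²; right is kg·m² — different.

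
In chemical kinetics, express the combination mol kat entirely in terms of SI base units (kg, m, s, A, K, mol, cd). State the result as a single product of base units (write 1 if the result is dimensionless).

kat = mol/s = s⁻¹·mol (catalytic activity).
Combining: mol·kat = mol · (s⁻¹·mol) = s⁻¹·mol².

s⁻¹·mol²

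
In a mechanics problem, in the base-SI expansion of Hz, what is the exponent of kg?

Hz = 1/s = s⁻¹ (frequency is cycles per second).
The exponent of kg is 0.

0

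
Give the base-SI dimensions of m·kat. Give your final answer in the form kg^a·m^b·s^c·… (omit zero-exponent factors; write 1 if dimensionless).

kat = s⁻¹·mol.
Combining: m·kat = m · (s⁻¹·mol) = m·s⁻¹·mol.

m·s⁻¹·mol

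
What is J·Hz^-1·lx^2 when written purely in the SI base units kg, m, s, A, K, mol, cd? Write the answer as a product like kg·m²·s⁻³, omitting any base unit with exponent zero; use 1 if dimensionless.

kg·m⁻²·s⁻¹·cd²

J = kg·m²·s⁻².
Hz = s⁻¹.
So Hz⁻¹ = s.
lx = m⁻²·cd.
So lx² = m⁻⁴·cd².
Combining: J·Hz⁻¹·lx² = (kg·m²·s⁻²) · s · (m⁻⁴·cd²) = kg·m⁻²·s⁻¹·cd².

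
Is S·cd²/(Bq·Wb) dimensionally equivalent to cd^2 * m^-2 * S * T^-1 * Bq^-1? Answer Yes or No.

Yes

Left side:
  S = kg⁻¹·m⁻²·s³·A².
  Bq = s⁻¹.
  So Bq⁻¹ = s.
  Wb = kg·m²·s⁻²·A⁻¹.
  So Wb⁻¹ = kg⁻¹·m⁻²·s²·A.
  Combining: S·Bq⁻¹·Wb⁻¹·cd² = (kg⁻¹·m⁻²·s³·A²) · s · (kg⁻¹·m⁻²·s²·A) · cd² = kg⁻²·m⁻⁴·s⁶·A³·cd².
Right side:
  S = 1/Ω (conductance is reciprocal resistance),
      = kg⁻¹·m⁻²·s³·A².
  T = Wb/m² (flux density = flux per area),
      = kg·s⁻²·A⁻¹.
  So T⁻¹ = kg⁻¹·s²·A.
  Bq = 1/s = s⁻¹ (activity is decays per second).
  So Bq⁻¹ = s.
  Combining: cd²·m⁻²·S·T⁻¹·Bq⁻¹ = cd² · m⁻² · (kg⁻¹·m⁻²·s³·A²) · (kg⁻¹·s²·A) · s = kg⁻²·m⁻⁴·s⁶·A³·cd².
Both reduce to kg⁻²·m⁻⁴·s⁶·A³·cd².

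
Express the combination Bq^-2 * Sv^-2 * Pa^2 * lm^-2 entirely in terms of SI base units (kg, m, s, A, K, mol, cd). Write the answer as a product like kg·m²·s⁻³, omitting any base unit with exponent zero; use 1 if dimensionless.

kg²·m⁻⁶·s²·cd⁻²

Bq = s⁻¹.
So Bq⁻² = s².
Sv = m²·s⁻².
So Sv⁻² = m⁻⁴·s⁴.
Pa = kg·m⁻¹·s⁻².
So Pa² = kg²·m⁻²·s⁻⁴.
lm = cd.
So lm⁻² = cd⁻².
Combining: Bq⁻²·Sv⁻²·Pa²·lm⁻² = s² · (m⁻⁴·s⁴) · (kg²·m⁻²·s⁻⁴) · cd⁻² = kg²·m⁻⁶·s²·cd⁻².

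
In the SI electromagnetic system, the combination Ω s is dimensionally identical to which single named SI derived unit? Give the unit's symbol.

H

Ω = kg·m²·s⁻³·A⁻².
Combining: Ω·s = (kg·m²·s⁻³·A⁻²) · s = kg·m²·s⁻²·A⁻².
kg·m²·s⁻²·A⁻² is the base-SI form of the henry.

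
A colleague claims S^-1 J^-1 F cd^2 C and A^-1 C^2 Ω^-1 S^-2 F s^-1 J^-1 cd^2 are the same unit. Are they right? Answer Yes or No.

Left side:
  S = 1/Ω (conductance is reciprocal resistance),
      = kg⁻¹·m⁻²·s³·A².
  So S⁻¹ = kg·m²·s⁻³·A⁻².
  J = N·m (work = force × distance),
      = kg·m²·s⁻².
  So J⁻¹ = kg⁻¹·m⁻²·s².
  F = C/V (capacitance = charge per voltage),
      = A·s/(kg·m²·s⁻³·A⁻¹) (substituting C and V),
      = kg⁻¹·m⁻²·s⁴·A².
  C = A·s = s·A (charge = current × time).
  Combining: S⁻¹·J⁻¹·F·cd²·C = (kg·m²·s⁻³·A⁻²) · (kg⁻¹·m⁻²·s²) · (kg⁻¹·m⁻²·s⁴·A²) · cd² · (s·A) = kg⁻¹·m⁻²·s⁴·A·cd².
Right side:
  C = A·s = s·A (charge = current × time).
  So C² = s²·A².
  Ω = V/A (resistance = voltage per current),
      = kg·m²·s⁻³·A⁻².
  So Ω⁻¹ = kg⁻¹·m⁻²·s³·A².
  S = 1/Ω (conductance is reciprocal resistance),
      = kg⁻¹·m⁻²·s³·A².
  So S⁻² = kg²·m⁴·s⁻⁶·A⁻⁴.
  F = C/V (capacitance = charge per voltage),
      = A·s/(kg·m²·s⁻³·A⁻¹) (substituting C and V),
      = kg⁻¹·m⁻²·s⁴·A².
  J = N·m (work = force × distance),
      = kg·m²·s⁻².
  So J⁻¹ = kg⁻¹·m⁻²·s².
  Combining: A⁻¹·C²·Ω⁻¹·S⁻²·F·s⁻¹·J⁻¹·cd² = A⁻¹ · (s²·A²) · (kg⁻¹·m⁻²·s³·A²) · (kg²·m⁴·s⁻⁶·A⁻⁴) · (kg⁻¹·m⁻²·s⁴·A²) · s⁻¹ · (kg⁻¹·m⁻²·s²) · cd² = kg⁻¹·m⁻²·s⁴·A·cd².
Both reduce to kg⁻¹·m⁻²·s⁴·A·cd².

Yes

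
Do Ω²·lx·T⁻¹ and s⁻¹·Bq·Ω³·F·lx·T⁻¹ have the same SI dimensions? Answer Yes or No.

No

Left side:
  Ω = kg·m²·s⁻³·A⁻².
  So Ω² = kg²·m⁴·s⁻⁶·A⁻⁴.
  lx = m⁻²·cd.
  T = kg·s⁻²·A⁻¹.
  So T⁻¹ = kg⁻¹·s²·A.
  Combining: Ω²·lx·T⁻¹ = (kg²·m⁴·s⁻⁶·A⁻⁴) · (m⁻²·cd) · (kg⁻¹·s²·A) = kg·m²·s⁻⁴·A⁻³·cd.
Right side:
  Bq = 1/s = s⁻¹ (activity is decays per second).
  Ω = V/A (resistance = voltage per current),
      = kg·m²·s⁻³·A⁻².
  So Ω³ = kg³·m⁶·s⁻⁹·A⁻⁶.
  F = C/V (capacitance = charge per voltage),
      = A·s/(kg·m²·s⁻³·A⁻¹) (substituting C and V),
      = kg⁻¹·m⁻²·s⁴·A².
  lx = lm/m² (illuminance = luminous flux per area),
      = m⁻²·cd.
  T = Wb/m² (flux density = flux per area),
      = kg·s⁻²·A⁻¹.
  So T⁻¹ = kg⁻¹·s²·A.
  Combining: s⁻¹·Bq·Ω³·F·lx·T⁻¹ = s⁻¹ · s⁻¹ · (kg³·m⁶·s⁻⁹·A⁻⁶) · (kg⁻¹·m⁻²·s⁴·A²) · (m⁻²·cd) · (kg⁻¹·s²·A) = kg·m²·s⁻⁵·A⁻³·cd.
Left is kg·m²·s⁻⁴·A⁻³·cd; right is kg·m²·s⁻⁵·A⁻³·cd — different.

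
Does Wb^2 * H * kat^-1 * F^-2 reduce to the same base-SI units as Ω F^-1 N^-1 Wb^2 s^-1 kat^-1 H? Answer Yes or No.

Left side:
  Wb = V·s (flux: a volt is a weber per second),
      = kg·m²·s⁻²·A⁻¹.
  So Wb² = kg²·m⁴·s⁻⁴·A⁻².
  H = Wb/A (inductance = flux per current),
      = kg·m²·s⁻²·A⁻².
  kat = mol/s = s⁻¹·mol (catalytic activity).
  So kat⁻¹ = s·mol⁻¹.
  F = C/V (capacitance = charge per voltage),
      = A·s/(kg·m²·s⁻³·A⁻¹) (substituting C and V),
      = kg⁻¹·m⁻²·s⁴·A².
  So F⁻² = kg²·m⁴·s⁻⁸·A⁻⁴.
  Combining: Wb²·H·kat⁻¹·F⁻² = (kg²·m⁴·s⁻⁴·A⁻²) · (kg·m²·s⁻²·A⁻²) · (s·mol⁻¹) · (kg²·m⁴·s⁻⁸·A⁻⁴) = kg⁵·m¹⁰·s⁻¹³·A⁻⁸·mol⁻¹.
Right side:
  Ω = V/A (resistance = voltage per current),
      = kg·m²·s⁻³·A⁻².
  F = C/V (capacitance = charge per voltage),
      = A·s/(kg·m²·s⁻³·A⁻¹) (substituting C and V),
      = kg⁻¹·m⁻²·s⁴·A².
  So F⁻¹ = kg·m²·s⁻⁴·A⁻².
  N = kg·m/s² = kg·m·s⁻² (force = mass × acceleration).
  So N⁻¹ = kg⁻¹·m⁻¹·s².
  Wb = V·s (flux: a volt is a weber per second),
      = kg·m²·s⁻²·A⁻¹.
  So Wb² = kg²·m⁴·s⁻⁴·A⁻².
  kat = mol/s = s⁻¹·mol (catalytic activity).
  So kat⁻¹ = s·mol⁻¹.
  H = Wb/A (inductance = flux per current),
      = kg·m²·s⁻²·A⁻².
  Combining: Ω·F⁻¹·N⁻¹·Wb²·s⁻¹·kat⁻¹·H = (kg·m²·s⁻³·A⁻²) · (kg·m²·s⁻⁴·A⁻²) · (kg⁻¹·m⁻¹·s²) · (kg²·m⁴·s⁻⁴·A⁻²) · s⁻¹ · (s·mol⁻¹) · (kg·m²·s⁻²·A⁻²) = kg⁴·m⁹·s⁻¹¹·A⁻⁸·mol⁻¹.
Left is kg⁵·m¹⁰·s⁻¹³·A⁻⁸·mol⁻¹; right is kg⁴·m⁹·s⁻¹¹·A⁻⁸·mol⁻¹ — different.

No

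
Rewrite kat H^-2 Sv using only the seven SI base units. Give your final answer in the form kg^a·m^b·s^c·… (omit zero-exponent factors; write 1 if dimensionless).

kat = s⁻¹·mol.
H = kg·m²·s⁻²·A⁻².
So H⁻² = kg⁻²·m⁻⁴·s⁴·A⁴.
Sv = m²·s⁻².
Combining: kat·H⁻²·Sv = (s⁻¹·mol) · (kg⁻²·m⁻⁴·s⁴·A⁴) · (m²·s⁻²) = kg⁻²·m⁻²·s·A⁴·mol.

kg⁻²·m⁻²·s·A⁴·mol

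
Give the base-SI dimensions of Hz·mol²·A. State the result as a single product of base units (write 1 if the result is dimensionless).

s⁻¹·A·mol²

Hz = s⁻¹.
Combining: Hz·mol²·A = s⁻¹ · mol² · A = s⁻¹·A·mol².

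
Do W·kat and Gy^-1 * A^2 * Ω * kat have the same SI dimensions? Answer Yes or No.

No

Left side:
  W = J/s (power = energy per time),
      = kg·m²·s⁻³.
  kat = mol/s = s⁻¹·mol (catalytic activity).
  Combining: W·kat = (kg·m²·s⁻³) · (s⁻¹·mol) = kg·m²·s⁻⁴·mol.
Right side:
  Gy = J/kg (absorbed dose = energy per mass),
      = m²·s⁻².
  So Gy⁻¹ = m⁻²·s².
  Ω = V/A (resistance = voltage per current),
      = kg·m²·s⁻³·A⁻².
  kat = mol/s = s⁻¹·mol (catalytic activity).
  Combining: Gy⁻¹·A²·Ω·kat = (m⁻²·s²) · A² · (kg·m²·s⁻³·A⁻²) · (s⁻¹·mol) = kg·s⁻²·mol.
Left is kg·m²·s⁻⁴·mol; right is kg·s⁻²·mol — different.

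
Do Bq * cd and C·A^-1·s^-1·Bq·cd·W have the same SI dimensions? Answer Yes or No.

Left side:
  Bq = 1/s = s⁻¹ (activity is decays per second).
  Combining: Bq·cd = s⁻¹ · cd = s⁻¹·cd.
Right side:
  C = s·A.
  Bq = s⁻¹.
  W = kg·m²·s⁻³.
  Combining: C·A⁻¹·s⁻¹·Bq·cd·W = (s·A) · A⁻¹ · s⁻¹ · s⁻¹ · cd · (kg·m²·s⁻³) = kg·m²·s⁻⁴·cd.
Left is s⁻¹·cd; right is kg·m²·s⁻⁴·cd — different.

No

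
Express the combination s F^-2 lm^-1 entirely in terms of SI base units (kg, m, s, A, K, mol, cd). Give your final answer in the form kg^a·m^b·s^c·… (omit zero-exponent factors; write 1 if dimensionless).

kg²·m⁴·s⁻⁷·A⁻⁴·cd⁻¹

F = kg⁻¹·m⁻²·s⁴·A².
So F⁻² = kg²·m⁴·s⁻⁸·A⁻⁴.
lm = cd.
So lm⁻¹ = cd⁻¹.
Combining: s·F⁻²·lm⁻¹ = s · (kg²·m⁴·s⁻⁸·A⁻⁴) · cd⁻¹ = kg²·m⁴·s⁻⁷·A⁻⁴·cd⁻¹.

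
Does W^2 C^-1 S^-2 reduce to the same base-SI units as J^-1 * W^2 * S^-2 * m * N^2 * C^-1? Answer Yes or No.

Left side:
  W = kg·m²·s⁻³.
  So W² = kg²·m⁴·s⁻⁶.
  C = s·A.
  So C⁻¹ = s⁻¹·A⁻¹.
  S = kg⁻¹·m⁻²·s³·A².
  So S⁻² = kg²·m⁴·s⁻⁶·A⁻⁴.
  Combining: W²·C⁻¹·S⁻² = (kg²·m⁴·s⁻⁶) · (s⁻¹·A⁻¹) · (kg²·m⁴·s⁻⁶·A⁻⁴) = kg⁴·m⁸·s⁻¹³·A⁻⁵.
Right side:
  J = N·m (work = force × distance),
      = kg·m²·s⁻².
  So J⁻¹ = kg⁻¹·m⁻²·s².
  W = J/s (power = energy per time),
      = kg·m²·s⁻³.
  So W² = kg²·m⁴·s⁻⁶.
  S = 1/Ω (conductance is reciprocal resistance),
      = kg⁻¹·m⁻²·s³·A².
  So S⁻² = kg²·m⁴·s⁻⁶·A⁻⁴.
  N = kg·m/s² = kg·m·s⁻² (force = mass × acceleration).
  So N² = kg²·m²·s⁻⁴.
  C = A·s = s·A (charge = current × time).
  So C⁻¹ = s⁻¹·A⁻¹.
  Combining: J⁻¹·W²·S⁻²·m·N²·C⁻¹ = (kg⁻¹·m⁻²·s²) · (kg²·m⁴·s⁻⁶) · (kg²·m⁴·s⁻⁶·A⁻⁴) · m · (kg²·m²·s⁻⁴) · (s⁻¹·A⁻¹) = kg⁵·m⁹·s⁻¹⁵·A⁻⁵.
Left is kg⁴·m⁸·s⁻¹³·A⁻⁵; right is kg⁵·m⁹·s⁻¹⁵·A⁻⁵ — different.

No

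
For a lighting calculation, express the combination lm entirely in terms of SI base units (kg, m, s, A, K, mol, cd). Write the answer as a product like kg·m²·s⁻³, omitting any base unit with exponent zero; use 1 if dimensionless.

cd

lm = cd.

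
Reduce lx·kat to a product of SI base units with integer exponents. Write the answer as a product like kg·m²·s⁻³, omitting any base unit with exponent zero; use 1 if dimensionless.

m⁻²·s⁻¹·mol·cd

lx = lm/m² (illuminance = luminous flux per area),
    = m⁻²·cd.
kat = mol/s = s⁻¹·mol (catalytic activity).
Combining: lx·kat = (m⁻²·cd) · (s⁻¹·mol) = m⁻²·s⁻¹·mol·cd.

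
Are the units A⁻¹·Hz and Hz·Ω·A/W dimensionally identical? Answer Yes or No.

Left side:
  Hz = s⁻¹.
  Combining: A⁻¹·Hz = A⁻¹ · s⁻¹ = s⁻¹·A⁻¹.
Right side:
  Hz = 1/s = s⁻¹ (frequency is cycles per second).
  W = J/s (power = energy per time),
      = kg·m²·s⁻³.
  So W⁻¹ = kg⁻¹·m⁻²·s³.
  Ω = V/A (resistance = voltage per current),
      = kg·m²·s⁻³·A⁻².
  Combining: Hz·W⁻¹·Ω·A = s⁻¹ · (kg⁻¹·m⁻²·s³) · (kg·m²·s⁻³·A⁻²) · A = s⁻¹·A⁻¹.
Both reduce to s⁻¹·A⁻¹.

Yes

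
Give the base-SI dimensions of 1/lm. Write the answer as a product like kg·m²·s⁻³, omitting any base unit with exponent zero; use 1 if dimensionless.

lm = cd.
So lm⁻¹ = cd⁻¹.

cd⁻¹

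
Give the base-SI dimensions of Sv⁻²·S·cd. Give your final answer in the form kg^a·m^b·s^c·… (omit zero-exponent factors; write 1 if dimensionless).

Sv = J/kg (equivalent dose = energy per mass),
    = m²·s⁻².
So Sv⁻² = m⁻⁴·s⁴.
S = 1/Ω (conductance is reciprocal resistance),
    = kg⁻¹·m⁻²·s³·A².
Combining: Sv⁻²·S·cd = (m⁻⁴·s⁴) · (kg⁻¹·m⁻²·s³·A²) · cd = kg⁻¹·m⁻⁶·s⁷·A²·cd.

kg⁻¹·m⁻⁶·s⁷·A²·cd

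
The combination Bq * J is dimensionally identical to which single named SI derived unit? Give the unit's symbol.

Bq = 1/s = s⁻¹ (activity is decays per second).
J = N·m (work = force × distance),
    = kg·m²·s⁻².
Combining: Bq·J = s⁻¹ · (kg·m²·s⁻²) = kg·m²·s⁻³.
kg·m²·s⁻³ is the base-SI form of the watt.

W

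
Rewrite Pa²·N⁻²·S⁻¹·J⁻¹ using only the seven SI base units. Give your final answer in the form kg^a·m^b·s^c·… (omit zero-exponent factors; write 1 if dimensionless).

Pa = N/m² (pressure = force per area),
    = kg·m⁻¹·s⁻².
So Pa² = kg²·m⁻²·s⁻⁴.
N = kg·m/s² = kg·m·s⁻² (force = mass × acceleration).
So N⁻² = kg⁻²·m⁻²·s⁴.
S = 1/Ω (conductance is reciprocal resistance),
    = kg⁻¹·m⁻²·s³·A².
So S⁻¹ = kg·m²·s⁻³·A⁻².
J = N·m (work = force × distance),
    = kg·m²·s⁻².
So J⁻¹ = kg⁻¹·m⁻²·s².
Combining: Pa²·N⁻²·S⁻¹·J⁻¹ = (kg²·m⁻²·s⁻⁴) · (kg⁻²·m⁻²·s⁴) · (kg·m²·s⁻³·A⁻²) · (kg⁻¹·m⁻²·s²) = m⁻⁴·s⁻¹·A⁻².

m⁻⁴·s⁻¹·A⁻²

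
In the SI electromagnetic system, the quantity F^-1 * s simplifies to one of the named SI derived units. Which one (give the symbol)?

Ω

F = C/V (capacitance = charge per voltage),
    = A·s/(kg·m²·s⁻³·A⁻¹) (substituting C and V),
    = kg⁻¹·m⁻²·s⁴·A².
So F⁻¹ = kg·m²·s⁻⁴·A⁻².
Combining: F⁻¹·s = (kg·m²·s⁻⁴·A⁻²) · s = kg·m²·s⁻³·A⁻².
kg·m²·s⁻³·A⁻² is the base-SI form of the ohm.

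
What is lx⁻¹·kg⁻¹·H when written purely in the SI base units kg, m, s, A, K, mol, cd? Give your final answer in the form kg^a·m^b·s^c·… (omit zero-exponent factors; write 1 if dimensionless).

m⁴·s⁻²·A⁻²·cd⁻¹

lx = lm/m² (illuminance = luminous flux per area),
    = m⁻²·cd.
So lx⁻¹ = m²·cd⁻¹.
H = Wb/A (inductance = flux per current),
    = kg·m²·s⁻²·A⁻².
Combining: lx⁻¹·kg⁻¹·H = (m²·cd⁻¹) · kg⁻¹ · (kg·m²·s⁻²·A⁻²) = m⁴·s⁻²·A⁻²·cd⁻¹.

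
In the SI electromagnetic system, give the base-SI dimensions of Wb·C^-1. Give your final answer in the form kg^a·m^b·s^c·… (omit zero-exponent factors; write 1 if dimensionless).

kg·m²·s⁻³·A⁻²

Wb = kg·m²·s⁻²·A⁻¹.
C = s·A.
So C⁻¹ = s⁻¹·A⁻¹.
Combining: Wb·C⁻¹ = (kg·m²·s⁻²·A⁻¹) · (s⁻¹·A⁻¹) = kg·m²·s⁻³·A⁻².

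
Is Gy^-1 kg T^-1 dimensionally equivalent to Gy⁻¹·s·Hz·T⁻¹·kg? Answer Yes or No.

Yes

Left side:
  Gy = m²·s⁻².
  So Gy⁻¹ = m⁻²·s².
  T = kg·s⁻²·A⁻¹.
  So T⁻¹ = kg⁻¹·s²·A.
  Combining: Gy⁻¹·kg·T⁻¹ = (m⁻²·s²) · kg · (kg⁻¹·s²·A) = m⁻²·s⁴·A.
Right side:
  Gy = m²·s⁻².
  So Gy⁻¹ = m⁻²·s².
  Hz = s⁻¹.
  T = kg·s⁻²·A⁻¹.
  So T⁻¹ = kg⁻¹·s²·A.
  Combining: Gy⁻¹·s·Hz·T⁻¹·kg = (m⁻²·s²) · s · s⁻¹ · (kg⁻¹·s²·A) · kg = m⁻²·s⁴·A.
Both reduce to m⁻²·s⁴·A.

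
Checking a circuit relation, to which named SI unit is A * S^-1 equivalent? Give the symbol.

S = kg⁻¹·m⁻²·s³·A².
So S⁻¹ = kg·m²·s⁻³·A⁻².
Combining: A·S⁻¹ = A · (kg·m²·s⁻³·A⁻²) = kg·m²·s⁻³·A⁻¹.
kg·m²·s⁻³·A⁻¹ is the base-SI form of the volt.

V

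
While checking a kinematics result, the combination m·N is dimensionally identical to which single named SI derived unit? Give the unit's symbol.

N = kg·m·s⁻².
Combining: m·N = m · (kg·m·s⁻²) = kg·m²·s⁻².
kg·m²·s⁻² is the base-SI form of the joule.

J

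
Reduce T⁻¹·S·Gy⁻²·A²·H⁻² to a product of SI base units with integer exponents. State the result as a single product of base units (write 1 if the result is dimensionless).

kg⁻⁴·m⁻¹⁰·s¹³·A⁹

T = Wb/m² (flux density = flux per area),
    = kg·s⁻²·A⁻¹.
So T⁻¹ = kg⁻¹·s²·A.
S = 1/Ω (conductance is reciprocal resistance),
    = kg⁻¹·m⁻²·s³·A².
Gy = J/kg (absorbed dose = energy per mass),
    = m²·s⁻².
So Gy⁻² = m⁻⁴·s⁴.
H = Wb/A (inductance = flux per current),
    = kg·m²·s⁻²·A⁻².
So H⁻² = kg⁻²·m⁻⁴·s⁴·A⁴.
Combining: T⁻¹·S·Gy⁻²·A²·H⁻² = (kg⁻¹·s²·A) · (kg⁻¹·m⁻²·s³·A²) · (m⁻⁴·s⁴) · A² · (kg⁻²·m⁻⁴·s⁴·A⁴) = kg⁻⁴·m⁻¹⁰·s¹³·A⁹.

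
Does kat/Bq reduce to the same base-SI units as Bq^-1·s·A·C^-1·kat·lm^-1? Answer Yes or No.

Left side:
  kat = s⁻¹·mol.
  Bq = s⁻¹.
  So Bq⁻¹ = s.
  Combining: kat·Bq⁻¹ = (s⁻¹·mol) · s = mol.
Right side:
  Bq = 1/s = s⁻¹ (activity is decays per second).
  So Bq⁻¹ = s.
  C = A·s = s·A (charge = current × time).
  So C⁻¹ = s⁻¹·A⁻¹.
  kat = mol/s = s⁻¹·mol (catalytic activity).
  lm = cd·sr = cd (luminous flux; sr is dimensionless).
  So lm⁻¹ = cd⁻¹.
  Combining: Bq⁻¹·s·A·C⁻¹·kat·lm⁻¹ = s · s · A · (s⁻¹·A⁻¹) · (s⁻¹·mol) · cd⁻¹ = mol·cd⁻¹.
Left is mol; right is mol·cd⁻¹ — different.

No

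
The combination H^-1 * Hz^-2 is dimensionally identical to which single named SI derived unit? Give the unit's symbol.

H = Wb/A (inductance = flux per current),
    = kg·m²·s⁻²·A⁻².
So H⁻¹ = kg⁻¹·m⁻²·s²·A².
Hz = 1/s = s⁻¹ (frequency is cycles per second).
So Hz⁻² = s².
Combining: H⁻¹·Hz⁻² = (kg⁻¹·m⁻²·s²·A²) · s² = kg⁻¹·m⁻²·s⁴·A².
kg⁻¹·m⁻²·s⁴·A² is the base-SI form of the farad.

F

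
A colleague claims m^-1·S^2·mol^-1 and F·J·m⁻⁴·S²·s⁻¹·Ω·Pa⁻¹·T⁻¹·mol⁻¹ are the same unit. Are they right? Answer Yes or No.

Left side:
  S = 1/Ω (conductance is reciprocal resistance),
      = kg⁻¹·m⁻²·s³·A².
  So S² = kg⁻²·m⁻⁴·s⁶·A⁴.
  Combining: m⁻¹·S²·mol⁻¹ = m⁻¹ · (kg⁻²·m⁻⁴·s⁶·A⁴) · mol⁻¹ = kg⁻²·m⁻⁵·s⁶·A⁴·mol⁻¹.
Right side:
  F = C/V (capacitance = charge per voltage),
      = A·s/(kg·m²·s⁻³·A⁻¹) (substituting C and V),
      = kg⁻¹·m⁻²·s⁴·A².
  J = N·m (work = force × distance),
      = kg·m²·s⁻².
  S = 1/Ω (conductance is reciprocal resistance),
      = kg⁻¹·m⁻²·s³·A².
  So S² = kg⁻²·m⁻⁴·s⁶·A⁴.
  Ω = V/A (resistance = voltage per current),
      = kg·m²·s⁻³·A⁻².
  Pa = N/m² (pressure = force per area),
      = kg·m⁻¹·s⁻².
  So Pa⁻¹ = kg⁻¹·m·s².
  T = Wb/m² (flux density = flux per area),
      = kg·s⁻²·A⁻¹.
  So T⁻¹ = kg⁻¹·s²·A.
  Combining: F·J·m⁻⁴·S²·s⁻¹·Ω·Pa⁻¹·T⁻¹·mol⁻¹ = (kg⁻¹·m⁻²·s⁴·A²) · (kg·m²·s⁻²) · m⁻⁴ · (kg⁻²·m⁻⁴·s⁶·A⁴) · s⁻¹ · (kg·m²·s⁻³·A⁻²) · (kg⁻¹·m·s²) · (kg⁻¹·s²·A) · mol⁻¹ = kg⁻³·m⁻⁵·s⁸·A⁵·mol⁻¹.
Left is kg⁻²·m⁻⁵·s⁶·A⁴·mol⁻¹; right is kg⁻³·m⁻⁵·s⁸·A⁵·mol⁻¹ — different.

No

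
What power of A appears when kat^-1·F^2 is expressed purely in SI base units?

4

kat = mol/s = s⁻¹·mol (catalytic activity).
So kat⁻¹ = s·mol⁻¹.
F = C/V (capacitance = charge per voltage),
    = A·s/(kg·m²·s⁻³·A⁻¹) (substituting C and V),
    = kg⁻¹·m⁻²·s⁴·A².
So F² = kg⁻²·m⁻⁴·s⁸·A⁴.
Combining: kat⁻¹·F² = (s·mol⁻¹) · (kg⁻²·m⁻⁴·s⁸·A⁴) = kg⁻²·m⁻⁴·s⁹·A⁴·mol⁻¹.
The exponent of A is 4.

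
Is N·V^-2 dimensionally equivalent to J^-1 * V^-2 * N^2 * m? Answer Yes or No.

Left side:
  N = kg·m/s² = kg·m·s⁻² (force = mass × acceleration).
  V = W/A (potential = power per current),
      = kg·m²·s⁻³·A⁻¹.
  So V⁻² = kg⁻²·m⁻⁴·s⁶·A².
  Combining: N·V⁻² = (kg·m·s⁻²) · (kg⁻²·m⁻⁴·s⁶·A²) = kg⁻¹·m⁻³·s⁴·A².
Right side:
  J = N·m (work = force × distance),
      = kg·m²·s⁻².
  So J⁻¹ = kg⁻¹·m⁻²·s².
  V = W/A (potential = power per current),
      = kg·m²·s⁻³·A⁻¹.
  So V⁻² = kg⁻²·m⁻⁴·s⁶·A².
  N = kg·m/s² = kg·m·s⁻² (force = mass × acceleration).
  So N² = kg²·m²·s⁻⁴.
  Combining: J⁻¹·V⁻²·N²·m = (kg⁻¹·m⁻²·s²) · (kg⁻²·m⁻⁴·s⁶·A²) · (kg²·m²·s⁻⁴) · m = kg⁻¹·m⁻³·s⁴·A².
Both reduce to kg⁻¹·m⁻³·s⁴·A².

Yes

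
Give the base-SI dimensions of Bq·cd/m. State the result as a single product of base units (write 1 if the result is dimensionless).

m⁻¹·s⁻¹·cd

Bq = 1/s = s⁻¹ (activity is decays per second).
Combining: Bq·m⁻¹·cd = s⁻¹ · m⁻¹ · cd = m⁻¹·s⁻¹·cd.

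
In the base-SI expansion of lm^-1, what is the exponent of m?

lm = cd·sr = cd (luminous flux; sr is dimensionless).
So lm⁻¹ = cd⁻¹.
The exponent of m is 0.

0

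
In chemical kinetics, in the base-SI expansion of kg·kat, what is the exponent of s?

-1

kat = s⁻¹·mol.
Combining: kg·kat = kg · (s⁻¹·mol) = kg·s⁻¹·mol.
The exponent of s is -1.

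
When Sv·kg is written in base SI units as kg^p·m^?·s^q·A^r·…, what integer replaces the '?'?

2

Sv = m²·s⁻².
Combining: Sv·kg = (m²·s⁻²) · kg = kg·m²·s⁻².
The exponent of m is 2.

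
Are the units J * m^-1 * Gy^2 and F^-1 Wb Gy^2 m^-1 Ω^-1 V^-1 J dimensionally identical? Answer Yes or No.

Yes

Left side:
  J = kg·m²·s⁻².
  Gy = m²·s⁻².
  So Gy² = m⁴·s⁻⁴.
  Combining: J·m⁻¹·Gy² = (kg·m²·s⁻²) · m⁻¹ · (m⁴·s⁻⁴) = kg·m⁵·s⁻⁶.
Right side:
  F = kg⁻¹·m⁻²·s⁴·A².
  So F⁻¹ = kg·m²·s⁻⁴·A⁻².
  Wb = kg·m²·s⁻²·A⁻¹.
  Gy = m²·s⁻².
  So Gy² = m⁴·s⁻⁴.
  Ω = kg·m²·s⁻³·A⁻².
  So Ω⁻¹ = kg⁻¹·m⁻²·s³·A².
  V = kg·m²·s⁻³·A⁻¹.
  So V⁻¹ = kg⁻¹·m⁻²·s³·A.
  J = kg·m²·s⁻².
  Combining: F⁻¹·Wb·Gy²·m⁻¹·Ω⁻¹·V⁻¹·J = (kg·m²·s⁻⁴·A⁻²) · (kg·m²·s⁻²·A⁻¹) · (m⁴·s⁻⁴) · m⁻¹ · (kg⁻¹·m⁻²·s³·A²) · (kg⁻¹·m⁻²·s³·A) · (kg·m²·s⁻²) = kg·m⁵·s⁻⁶.
Both reduce to kg·m⁵·s⁻⁶.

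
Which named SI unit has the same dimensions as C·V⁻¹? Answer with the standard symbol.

F

C = s·A.
V = kg·m²·s⁻³·A⁻¹.
So V⁻¹ = kg⁻¹·m⁻²·s³·A.
Combining: C·V⁻¹ = (s·A) · (kg⁻¹·m⁻²·s³·A) = kg⁻¹·m⁻²·s⁴·A².
kg⁻¹·m⁻²·s⁴·A² is the base-SI form of the farad.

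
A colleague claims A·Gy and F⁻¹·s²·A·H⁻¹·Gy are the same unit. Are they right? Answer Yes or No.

Yes

Left side:
  Gy = m²·s⁻².
  Combining: A·Gy = A · (m²·s⁻²) = m²·s⁻²·A.
Right side:
  F = C/V (capacitance = charge per voltage),
      = A·s/(kg·m²·s⁻³·A⁻¹) (substituting C and V),
      = kg⁻¹·m⁻²·s⁴·A².
  So F⁻¹ = kg·m²·s⁻⁴·A⁻².
  H = Wb/A (inductance = flux per current),
      = kg·m²·s⁻²·A⁻².
  So H⁻¹ = kg⁻¹·m⁻²·s²·A².
  Gy = J/kg (absorbed dose = energy per mass),
      = m²·s⁻².
  Combining: F⁻¹·s²·A·H⁻¹·Gy = (kg·m²·s⁻⁴·A⁻²) · s² · A · (kg⁻¹·m⁻²·s²·A²) · (m²·s⁻²) = m²·s⁻²·A.
Both reduce to m²·s⁻²·A.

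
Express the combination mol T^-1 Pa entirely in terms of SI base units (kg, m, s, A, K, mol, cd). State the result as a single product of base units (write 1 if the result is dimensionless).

T = Wb/m² (flux density = flux per area),
    = kg·s⁻²·A⁻¹.
So T⁻¹ = kg⁻¹·s²·A.
Pa = N/m² (pressure = force per area),
    = kg·m⁻¹·s⁻².
Combining: mol·T⁻¹·Pa = mol · (kg⁻¹·s²·A) · (kg·m⁻¹·s⁻²) = m⁻¹·A·mol.

m⁻¹·A·mol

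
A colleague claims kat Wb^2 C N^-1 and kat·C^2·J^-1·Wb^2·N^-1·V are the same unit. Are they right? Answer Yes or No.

Left side:
  kat = s⁻¹·mol.
  Wb = kg·m²·s⁻²·A⁻¹.
  So Wb² = kg²·m⁴·s⁻⁴·A⁻².
  C = s·A.
  N = kg·m·s⁻².
  So N⁻¹ = kg⁻¹·m⁻¹·s².
  Combining: kat·Wb²·C·N⁻¹ = (s⁻¹·mol) · (kg²·m⁴·s⁻⁴·A⁻²) · (s·A) · (kg⁻¹·m⁻¹·s²) = kg·m³·s⁻²·A⁻¹·mol.
Right side:
  kat = mol/s = s⁻¹·mol (catalytic activity).
  C = A·s = s·A (charge = current × time).
  So C² = s²·A².
  J = N·m (work = force × distance),
      = kg·m²·s⁻².
  So J⁻¹ = kg⁻¹·m⁻²·s².
  Wb = V·s (flux: a volt is a weber per second),
      = kg·m²·s⁻²·A⁻¹.
  So Wb² = kg²·m⁴·s⁻⁴·A⁻².
  N = kg·m/s² = kg·m·s⁻² (force = mass × acceleration).
  So N⁻¹ = kg⁻¹·m⁻¹·s².
  V = W/A (potential = power per current),
      = kg·m²·s⁻³·A⁻¹.
  Combining: kat·C²·J⁻¹·Wb²·N⁻¹·V = (s⁻¹·mol) · (s²·A²) · (kg⁻¹·m⁻²·s²) · (kg²·m⁴·s⁻⁴·A⁻²) · (kg⁻¹·m⁻¹·s²) · (kg·m²·s⁻³·A⁻¹) = kg·m³·s⁻²·A⁻¹·mol.
Both reduce to kg·m³·s⁻²·A⁻¹·mol.

Yes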